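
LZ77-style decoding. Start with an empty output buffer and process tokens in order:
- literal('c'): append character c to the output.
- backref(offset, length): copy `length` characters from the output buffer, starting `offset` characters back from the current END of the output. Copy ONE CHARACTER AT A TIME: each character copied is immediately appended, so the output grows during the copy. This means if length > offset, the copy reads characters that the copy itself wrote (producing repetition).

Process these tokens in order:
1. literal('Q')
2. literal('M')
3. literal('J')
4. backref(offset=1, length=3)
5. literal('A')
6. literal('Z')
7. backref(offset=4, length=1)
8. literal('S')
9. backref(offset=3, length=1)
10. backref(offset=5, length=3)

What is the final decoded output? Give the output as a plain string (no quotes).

Answer: QMJJJJAZJSZAZJ

Derivation:
Token 1: literal('Q'). Output: "Q"
Token 2: literal('M'). Output: "QM"
Token 3: literal('J'). Output: "QMJ"
Token 4: backref(off=1, len=3) (overlapping!). Copied 'JJJ' from pos 2. Output: "QMJJJJ"
Token 5: literal('A'). Output: "QMJJJJA"
Token 6: literal('Z'). Output: "QMJJJJAZ"
Token 7: backref(off=4, len=1). Copied 'J' from pos 4. Output: "QMJJJJAZJ"
Token 8: literal('S'). Output: "QMJJJJAZJS"
Token 9: backref(off=3, len=1). Copied 'Z' from pos 7. Output: "QMJJJJAZJSZ"
Token 10: backref(off=5, len=3). Copied 'AZJ' from pos 6. Output: "QMJJJJAZJSZAZJ"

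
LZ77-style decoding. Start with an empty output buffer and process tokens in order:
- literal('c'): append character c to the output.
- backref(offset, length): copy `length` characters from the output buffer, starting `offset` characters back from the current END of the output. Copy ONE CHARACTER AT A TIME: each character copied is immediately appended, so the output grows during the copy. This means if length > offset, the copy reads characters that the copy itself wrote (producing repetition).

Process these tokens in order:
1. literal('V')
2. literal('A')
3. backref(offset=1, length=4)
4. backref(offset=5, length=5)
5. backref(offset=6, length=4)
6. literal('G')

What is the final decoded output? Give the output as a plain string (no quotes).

Answer: VAAAAAAAAAAAAAAG

Derivation:
Token 1: literal('V'). Output: "V"
Token 2: literal('A'). Output: "VA"
Token 3: backref(off=1, len=4) (overlapping!). Copied 'AAAA' from pos 1. Output: "VAAAAA"
Token 4: backref(off=5, len=5). Copied 'AAAAA' from pos 1. Output: "VAAAAAAAAAA"
Token 5: backref(off=6, len=4). Copied 'AAAA' from pos 5. Output: "VAAAAAAAAAAAAAA"
Token 6: literal('G'). Output: "VAAAAAAAAAAAAAAG"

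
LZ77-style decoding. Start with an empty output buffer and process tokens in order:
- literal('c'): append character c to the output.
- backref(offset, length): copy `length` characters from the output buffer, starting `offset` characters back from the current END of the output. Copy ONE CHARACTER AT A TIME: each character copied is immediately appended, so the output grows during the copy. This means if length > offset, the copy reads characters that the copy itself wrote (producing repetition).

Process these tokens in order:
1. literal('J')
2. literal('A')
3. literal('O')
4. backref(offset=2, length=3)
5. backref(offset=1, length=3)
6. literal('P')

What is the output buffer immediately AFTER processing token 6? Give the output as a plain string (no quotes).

Answer: JAOAOAAAAP

Derivation:
Token 1: literal('J'). Output: "J"
Token 2: literal('A'). Output: "JA"
Token 3: literal('O'). Output: "JAO"
Token 4: backref(off=2, len=3) (overlapping!). Copied 'AOA' from pos 1. Output: "JAOAOA"
Token 5: backref(off=1, len=3) (overlapping!). Copied 'AAA' from pos 5. Output: "JAOAOAAAA"
Token 6: literal('P'). Output: "JAOAOAAAAP"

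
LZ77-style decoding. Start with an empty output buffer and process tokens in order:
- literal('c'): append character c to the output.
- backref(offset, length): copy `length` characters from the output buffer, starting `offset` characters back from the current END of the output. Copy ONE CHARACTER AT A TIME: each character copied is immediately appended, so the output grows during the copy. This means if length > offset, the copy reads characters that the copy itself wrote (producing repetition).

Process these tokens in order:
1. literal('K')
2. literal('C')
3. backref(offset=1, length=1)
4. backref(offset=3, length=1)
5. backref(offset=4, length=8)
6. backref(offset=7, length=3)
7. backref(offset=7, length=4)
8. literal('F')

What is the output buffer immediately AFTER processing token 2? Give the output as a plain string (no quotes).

Token 1: literal('K'). Output: "K"
Token 2: literal('C'). Output: "KC"

Answer: KC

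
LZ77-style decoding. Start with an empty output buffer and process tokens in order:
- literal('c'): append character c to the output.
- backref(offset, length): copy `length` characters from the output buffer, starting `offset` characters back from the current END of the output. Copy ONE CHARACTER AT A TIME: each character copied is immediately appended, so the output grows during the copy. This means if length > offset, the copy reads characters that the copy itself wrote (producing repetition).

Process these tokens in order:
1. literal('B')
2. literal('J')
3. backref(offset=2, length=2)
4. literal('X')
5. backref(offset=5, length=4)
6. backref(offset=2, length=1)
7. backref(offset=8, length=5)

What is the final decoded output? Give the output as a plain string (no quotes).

Token 1: literal('B'). Output: "B"
Token 2: literal('J'). Output: "BJ"
Token 3: backref(off=2, len=2). Copied 'BJ' from pos 0. Output: "BJBJ"
Token 4: literal('X'). Output: "BJBJX"
Token 5: backref(off=5, len=4). Copied 'BJBJ' from pos 0. Output: "BJBJXBJBJ"
Token 6: backref(off=2, len=1). Copied 'B' from pos 7. Output: "BJBJXBJBJB"
Token 7: backref(off=8, len=5). Copied 'BJXBJ' from pos 2. Output: "BJBJXBJBJBBJXBJ"

Answer: BJBJXBJBJBBJXBJ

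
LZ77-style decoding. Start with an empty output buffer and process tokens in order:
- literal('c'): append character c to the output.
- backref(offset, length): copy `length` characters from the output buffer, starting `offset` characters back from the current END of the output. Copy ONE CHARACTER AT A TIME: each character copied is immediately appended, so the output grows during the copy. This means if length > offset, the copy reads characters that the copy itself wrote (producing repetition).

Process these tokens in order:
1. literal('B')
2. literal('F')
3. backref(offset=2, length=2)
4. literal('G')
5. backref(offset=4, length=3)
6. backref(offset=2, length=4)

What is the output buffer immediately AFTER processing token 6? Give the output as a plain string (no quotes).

Answer: BFBFGFBFBFBF

Derivation:
Token 1: literal('B'). Output: "B"
Token 2: literal('F'). Output: "BF"
Token 3: backref(off=2, len=2). Copied 'BF' from pos 0. Output: "BFBF"
Token 4: literal('G'). Output: "BFBFG"
Token 5: backref(off=4, len=3). Copied 'FBF' from pos 1. Output: "BFBFGFBF"
Token 6: backref(off=2, len=4) (overlapping!). Copied 'BFBF' from pos 6. Output: "BFBFGFBFBFBF"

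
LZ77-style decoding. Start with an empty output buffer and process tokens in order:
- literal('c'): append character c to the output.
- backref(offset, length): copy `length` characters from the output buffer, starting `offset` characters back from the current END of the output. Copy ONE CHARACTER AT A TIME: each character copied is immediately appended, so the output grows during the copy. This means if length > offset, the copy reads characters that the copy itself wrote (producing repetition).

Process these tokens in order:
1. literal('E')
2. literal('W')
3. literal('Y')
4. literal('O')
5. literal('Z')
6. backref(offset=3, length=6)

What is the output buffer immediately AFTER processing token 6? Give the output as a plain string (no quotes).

Answer: EWYOZYOZYOZ

Derivation:
Token 1: literal('E'). Output: "E"
Token 2: literal('W'). Output: "EW"
Token 3: literal('Y'). Output: "EWY"
Token 4: literal('O'). Output: "EWYO"
Token 5: literal('Z'). Output: "EWYOZ"
Token 6: backref(off=3, len=6) (overlapping!). Copied 'YOZYOZ' from pos 2. Output: "EWYOZYOZYOZ"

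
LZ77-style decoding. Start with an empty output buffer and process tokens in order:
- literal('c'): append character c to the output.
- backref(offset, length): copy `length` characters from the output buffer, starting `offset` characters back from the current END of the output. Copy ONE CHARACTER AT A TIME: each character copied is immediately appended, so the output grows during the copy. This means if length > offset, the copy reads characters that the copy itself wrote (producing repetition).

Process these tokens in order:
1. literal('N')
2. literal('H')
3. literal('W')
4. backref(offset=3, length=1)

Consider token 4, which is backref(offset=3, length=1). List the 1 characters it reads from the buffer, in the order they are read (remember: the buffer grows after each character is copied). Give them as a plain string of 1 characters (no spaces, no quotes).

Token 1: literal('N'). Output: "N"
Token 2: literal('H'). Output: "NH"
Token 3: literal('W'). Output: "NHW"
Token 4: backref(off=3, len=1). Buffer before: "NHW" (len 3)
  byte 1: read out[0]='N', append. Buffer now: "NHWN"

Answer: N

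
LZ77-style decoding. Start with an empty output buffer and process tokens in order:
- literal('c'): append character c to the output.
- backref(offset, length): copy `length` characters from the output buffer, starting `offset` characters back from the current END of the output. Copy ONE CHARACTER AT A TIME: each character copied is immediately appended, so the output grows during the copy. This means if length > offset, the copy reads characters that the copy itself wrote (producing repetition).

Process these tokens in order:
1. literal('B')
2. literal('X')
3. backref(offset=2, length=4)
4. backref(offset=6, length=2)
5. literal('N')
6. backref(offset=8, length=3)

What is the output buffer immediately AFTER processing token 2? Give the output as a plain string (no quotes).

Answer: BX

Derivation:
Token 1: literal('B'). Output: "B"
Token 2: literal('X'). Output: "BX"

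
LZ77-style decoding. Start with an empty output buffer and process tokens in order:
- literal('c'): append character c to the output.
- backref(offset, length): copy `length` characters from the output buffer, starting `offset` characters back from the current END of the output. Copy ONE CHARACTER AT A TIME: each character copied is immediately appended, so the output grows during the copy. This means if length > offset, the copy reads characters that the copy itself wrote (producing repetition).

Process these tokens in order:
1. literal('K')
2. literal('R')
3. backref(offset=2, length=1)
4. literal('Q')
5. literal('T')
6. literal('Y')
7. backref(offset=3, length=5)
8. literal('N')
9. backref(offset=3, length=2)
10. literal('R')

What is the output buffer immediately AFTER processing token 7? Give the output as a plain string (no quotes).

Token 1: literal('K'). Output: "K"
Token 2: literal('R'). Output: "KR"
Token 3: backref(off=2, len=1). Copied 'K' from pos 0. Output: "KRK"
Token 4: literal('Q'). Output: "KRKQ"
Token 5: literal('T'). Output: "KRKQT"
Token 6: literal('Y'). Output: "KRKQTY"
Token 7: backref(off=3, len=5) (overlapping!). Copied 'QTYQT' from pos 3. Output: "KRKQTYQTYQT"

Answer: KRKQTYQTYQT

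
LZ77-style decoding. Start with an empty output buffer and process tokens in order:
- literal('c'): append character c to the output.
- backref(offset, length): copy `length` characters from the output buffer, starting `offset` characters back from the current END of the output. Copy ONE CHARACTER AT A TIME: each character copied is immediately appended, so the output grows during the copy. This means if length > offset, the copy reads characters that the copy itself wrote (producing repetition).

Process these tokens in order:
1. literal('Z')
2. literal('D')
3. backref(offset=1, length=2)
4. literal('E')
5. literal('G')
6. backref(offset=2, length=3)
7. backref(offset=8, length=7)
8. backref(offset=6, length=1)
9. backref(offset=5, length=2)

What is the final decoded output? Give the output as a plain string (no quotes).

Token 1: literal('Z'). Output: "Z"
Token 2: literal('D'). Output: "ZD"
Token 3: backref(off=1, len=2) (overlapping!). Copied 'DD' from pos 1. Output: "ZDDD"
Token 4: literal('E'). Output: "ZDDDE"
Token 5: literal('G'). Output: "ZDDDEG"
Token 6: backref(off=2, len=3) (overlapping!). Copied 'EGE' from pos 4. Output: "ZDDDEGEGE"
Token 7: backref(off=8, len=7). Copied 'DDDEGEG' from pos 1. Output: "ZDDDEGEGEDDDEGEG"
Token 8: backref(off=6, len=1). Copied 'D' from pos 10. Output: "ZDDDEGEGEDDDEGEGD"
Token 9: backref(off=5, len=2). Copied 'EG' from pos 12. Output: "ZDDDEGEGEDDDEGEGDEG"

Answer: ZDDDEGEGEDDDEGEGDEG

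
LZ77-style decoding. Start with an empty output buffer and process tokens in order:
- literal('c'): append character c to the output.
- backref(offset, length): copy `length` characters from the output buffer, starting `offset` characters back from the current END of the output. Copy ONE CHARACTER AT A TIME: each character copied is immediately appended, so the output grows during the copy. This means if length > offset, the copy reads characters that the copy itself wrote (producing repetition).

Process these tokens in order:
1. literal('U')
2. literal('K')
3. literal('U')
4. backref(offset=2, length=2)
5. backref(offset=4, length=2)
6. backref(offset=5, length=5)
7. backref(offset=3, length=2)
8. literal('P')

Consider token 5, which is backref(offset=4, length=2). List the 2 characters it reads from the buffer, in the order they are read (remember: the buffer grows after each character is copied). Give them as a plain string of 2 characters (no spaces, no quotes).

Answer: KU

Derivation:
Token 1: literal('U'). Output: "U"
Token 2: literal('K'). Output: "UK"
Token 3: literal('U'). Output: "UKU"
Token 4: backref(off=2, len=2). Copied 'KU' from pos 1. Output: "UKUKU"
Token 5: backref(off=4, len=2). Buffer before: "UKUKU" (len 5)
  byte 1: read out[1]='K', append. Buffer now: "UKUKUK"
  byte 2: read out[2]='U', append. Buffer now: "UKUKUKU"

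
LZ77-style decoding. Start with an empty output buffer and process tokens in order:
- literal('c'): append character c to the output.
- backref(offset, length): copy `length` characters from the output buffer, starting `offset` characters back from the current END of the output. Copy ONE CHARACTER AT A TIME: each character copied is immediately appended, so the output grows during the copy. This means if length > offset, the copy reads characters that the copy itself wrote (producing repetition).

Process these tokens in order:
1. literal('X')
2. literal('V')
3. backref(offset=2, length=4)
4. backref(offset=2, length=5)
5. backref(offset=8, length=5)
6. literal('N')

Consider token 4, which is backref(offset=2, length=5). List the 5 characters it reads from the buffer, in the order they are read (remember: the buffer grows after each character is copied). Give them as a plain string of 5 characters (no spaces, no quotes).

Answer: XVXVX

Derivation:
Token 1: literal('X'). Output: "X"
Token 2: literal('V'). Output: "XV"
Token 3: backref(off=2, len=4) (overlapping!). Copied 'XVXV' from pos 0. Output: "XVXVXV"
Token 4: backref(off=2, len=5). Buffer before: "XVXVXV" (len 6)
  byte 1: read out[4]='X', append. Buffer now: "XVXVXVX"
  byte 2: read out[5]='V', append. Buffer now: "XVXVXVXV"
  byte 3: read out[6]='X', append. Buffer now: "XVXVXVXVX"
  byte 4: read out[7]='V', append. Buffer now: "XVXVXVXVXV"
  byte 5: read out[8]='X', append. Buffer now: "XVXVXVXVXVX"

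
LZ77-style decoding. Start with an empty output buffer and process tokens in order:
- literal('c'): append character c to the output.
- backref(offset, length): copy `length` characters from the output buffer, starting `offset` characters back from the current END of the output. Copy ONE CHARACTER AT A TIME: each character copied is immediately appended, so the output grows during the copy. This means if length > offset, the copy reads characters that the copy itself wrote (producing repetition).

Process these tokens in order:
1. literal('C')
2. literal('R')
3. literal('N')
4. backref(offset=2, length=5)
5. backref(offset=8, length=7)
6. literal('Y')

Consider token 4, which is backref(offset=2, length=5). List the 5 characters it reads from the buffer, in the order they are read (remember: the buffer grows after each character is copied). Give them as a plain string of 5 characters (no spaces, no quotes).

Answer: RNRNR

Derivation:
Token 1: literal('C'). Output: "C"
Token 2: literal('R'). Output: "CR"
Token 3: literal('N'). Output: "CRN"
Token 4: backref(off=2, len=5). Buffer before: "CRN" (len 3)
  byte 1: read out[1]='R', append. Buffer now: "CRNR"
  byte 2: read out[2]='N', append. Buffer now: "CRNRN"
  byte 3: read out[3]='R', append. Buffer now: "CRNRNR"
  byte 4: read out[4]='N', append. Buffer now: "CRNRNRN"
  byte 5: read out[5]='R', append. Buffer now: "CRNRNRNR"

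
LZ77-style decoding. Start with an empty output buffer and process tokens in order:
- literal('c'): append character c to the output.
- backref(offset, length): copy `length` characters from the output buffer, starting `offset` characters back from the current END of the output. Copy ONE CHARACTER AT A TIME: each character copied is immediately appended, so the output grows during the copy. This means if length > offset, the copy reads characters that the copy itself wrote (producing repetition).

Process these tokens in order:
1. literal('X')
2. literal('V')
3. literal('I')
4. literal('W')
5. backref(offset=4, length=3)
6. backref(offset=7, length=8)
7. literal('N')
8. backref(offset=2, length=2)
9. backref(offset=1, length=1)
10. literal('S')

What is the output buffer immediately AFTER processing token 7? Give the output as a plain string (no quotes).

Token 1: literal('X'). Output: "X"
Token 2: literal('V'). Output: "XV"
Token 3: literal('I'). Output: "XVI"
Token 4: literal('W'). Output: "XVIW"
Token 5: backref(off=4, len=3). Copied 'XVI' from pos 0. Output: "XVIWXVI"
Token 6: backref(off=7, len=8) (overlapping!). Copied 'XVIWXVIX' from pos 0. Output: "XVIWXVIXVIWXVIX"
Token 7: literal('N'). Output: "XVIWXVIXVIWXVIXN"

Answer: XVIWXVIXVIWXVIXN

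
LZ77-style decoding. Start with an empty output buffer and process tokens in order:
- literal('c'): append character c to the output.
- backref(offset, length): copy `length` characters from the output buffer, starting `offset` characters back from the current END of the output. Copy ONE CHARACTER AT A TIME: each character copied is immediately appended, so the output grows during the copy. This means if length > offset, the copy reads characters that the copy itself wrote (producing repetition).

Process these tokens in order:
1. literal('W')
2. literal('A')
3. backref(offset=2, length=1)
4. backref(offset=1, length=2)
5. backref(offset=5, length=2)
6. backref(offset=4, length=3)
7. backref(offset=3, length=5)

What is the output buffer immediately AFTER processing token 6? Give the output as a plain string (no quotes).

Answer: WAWWWWAWWW

Derivation:
Token 1: literal('W'). Output: "W"
Token 2: literal('A'). Output: "WA"
Token 3: backref(off=2, len=1). Copied 'W' from pos 0. Output: "WAW"
Token 4: backref(off=1, len=2) (overlapping!). Copied 'WW' from pos 2. Output: "WAWWW"
Token 5: backref(off=5, len=2). Copied 'WA' from pos 0. Output: "WAWWWWA"
Token 6: backref(off=4, len=3). Copied 'WWW' from pos 3. Output: "WAWWWWAWWW"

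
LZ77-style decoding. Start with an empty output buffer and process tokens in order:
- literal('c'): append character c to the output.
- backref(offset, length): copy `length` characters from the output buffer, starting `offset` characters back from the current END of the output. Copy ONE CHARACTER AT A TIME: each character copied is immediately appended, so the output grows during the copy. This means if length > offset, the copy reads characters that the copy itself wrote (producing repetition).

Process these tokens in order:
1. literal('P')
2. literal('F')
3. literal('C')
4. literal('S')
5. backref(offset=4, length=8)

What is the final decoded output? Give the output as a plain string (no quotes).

Token 1: literal('P'). Output: "P"
Token 2: literal('F'). Output: "PF"
Token 3: literal('C'). Output: "PFC"
Token 4: literal('S'). Output: "PFCS"
Token 5: backref(off=4, len=8) (overlapping!). Copied 'PFCSPFCS' from pos 0. Output: "PFCSPFCSPFCS"

Answer: PFCSPFCSPFCS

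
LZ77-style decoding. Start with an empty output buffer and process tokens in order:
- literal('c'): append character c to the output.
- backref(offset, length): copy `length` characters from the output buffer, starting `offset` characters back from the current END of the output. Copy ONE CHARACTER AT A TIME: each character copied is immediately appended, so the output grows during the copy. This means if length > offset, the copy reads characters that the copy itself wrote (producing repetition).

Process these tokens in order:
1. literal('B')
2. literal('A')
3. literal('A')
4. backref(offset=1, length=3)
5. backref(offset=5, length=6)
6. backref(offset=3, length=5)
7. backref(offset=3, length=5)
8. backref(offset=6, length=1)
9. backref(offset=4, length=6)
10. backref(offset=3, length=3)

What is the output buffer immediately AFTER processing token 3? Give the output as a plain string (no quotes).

Answer: BAA

Derivation:
Token 1: literal('B'). Output: "B"
Token 2: literal('A'). Output: "BA"
Token 3: literal('A'). Output: "BAA"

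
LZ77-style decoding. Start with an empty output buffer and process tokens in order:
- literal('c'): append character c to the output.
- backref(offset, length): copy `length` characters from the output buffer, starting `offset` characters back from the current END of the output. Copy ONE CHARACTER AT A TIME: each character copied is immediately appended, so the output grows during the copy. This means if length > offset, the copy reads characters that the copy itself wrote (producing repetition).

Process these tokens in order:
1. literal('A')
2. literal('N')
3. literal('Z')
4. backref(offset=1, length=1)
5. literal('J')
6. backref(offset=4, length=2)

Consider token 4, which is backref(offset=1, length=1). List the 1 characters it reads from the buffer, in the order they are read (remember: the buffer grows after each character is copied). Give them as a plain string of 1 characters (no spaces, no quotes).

Answer: Z

Derivation:
Token 1: literal('A'). Output: "A"
Token 2: literal('N'). Output: "AN"
Token 3: literal('Z'). Output: "ANZ"
Token 4: backref(off=1, len=1). Buffer before: "ANZ" (len 3)
  byte 1: read out[2]='Z', append. Buffer now: "ANZZ"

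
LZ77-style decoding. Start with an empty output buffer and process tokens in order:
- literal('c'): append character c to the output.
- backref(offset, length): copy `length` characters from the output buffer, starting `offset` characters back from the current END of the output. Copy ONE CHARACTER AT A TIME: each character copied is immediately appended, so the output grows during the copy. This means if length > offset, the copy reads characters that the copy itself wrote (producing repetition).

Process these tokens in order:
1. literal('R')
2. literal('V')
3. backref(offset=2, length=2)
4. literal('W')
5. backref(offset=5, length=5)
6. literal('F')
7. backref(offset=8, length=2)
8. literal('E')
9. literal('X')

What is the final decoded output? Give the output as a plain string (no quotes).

Token 1: literal('R'). Output: "R"
Token 2: literal('V'). Output: "RV"
Token 3: backref(off=2, len=2). Copied 'RV' from pos 0. Output: "RVRV"
Token 4: literal('W'). Output: "RVRVW"
Token 5: backref(off=5, len=5). Copied 'RVRVW' from pos 0. Output: "RVRVWRVRVW"
Token 6: literal('F'). Output: "RVRVWRVRVWF"
Token 7: backref(off=8, len=2). Copied 'VW' from pos 3. Output: "RVRVWRVRVWFVW"
Token 8: literal('E'). Output: "RVRVWRVRVWFVWE"
Token 9: literal('X'). Output: "RVRVWRVRVWFVWEX"

Answer: RVRVWRVRVWFVWEX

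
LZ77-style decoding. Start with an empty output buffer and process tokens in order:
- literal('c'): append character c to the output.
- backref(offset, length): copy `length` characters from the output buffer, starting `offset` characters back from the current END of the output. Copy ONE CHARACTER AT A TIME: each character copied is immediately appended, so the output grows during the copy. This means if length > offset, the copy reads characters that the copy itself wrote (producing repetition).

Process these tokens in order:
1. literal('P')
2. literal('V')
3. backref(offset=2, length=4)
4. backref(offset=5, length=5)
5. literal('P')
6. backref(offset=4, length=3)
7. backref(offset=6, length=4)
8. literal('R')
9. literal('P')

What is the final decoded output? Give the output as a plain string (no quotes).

Token 1: literal('P'). Output: "P"
Token 2: literal('V'). Output: "PV"
Token 3: backref(off=2, len=4) (overlapping!). Copied 'PVPV' from pos 0. Output: "PVPVPV"
Token 4: backref(off=5, len=5). Copied 'VPVPV' from pos 1. Output: "PVPVPVVPVPV"
Token 5: literal('P'). Output: "PVPVPVVPVPVP"
Token 6: backref(off=4, len=3). Copied 'VPV' from pos 8. Output: "PVPVPVVPVPVPVPV"
Token 7: backref(off=6, len=4). Copied 'PVPV' from pos 9. Output: "PVPVPVVPVPVPVPVPVPV"
Token 8: literal('R'). Output: "PVPVPVVPVPVPVPVPVPVR"
Token 9: literal('P'). Output: "PVPVPVVPVPVPVPVPVPVRP"

Answer: PVPVPVVPVPVPVPVPVPVRP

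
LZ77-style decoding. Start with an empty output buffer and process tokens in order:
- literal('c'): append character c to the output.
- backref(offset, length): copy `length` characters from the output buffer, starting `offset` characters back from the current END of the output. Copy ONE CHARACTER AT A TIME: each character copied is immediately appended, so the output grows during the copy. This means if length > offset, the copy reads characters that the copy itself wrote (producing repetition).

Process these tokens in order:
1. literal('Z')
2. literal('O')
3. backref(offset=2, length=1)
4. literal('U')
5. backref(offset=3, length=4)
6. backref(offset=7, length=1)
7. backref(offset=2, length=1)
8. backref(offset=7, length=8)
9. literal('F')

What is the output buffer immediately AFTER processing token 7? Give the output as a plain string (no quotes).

Answer: ZOZUOZUOOO

Derivation:
Token 1: literal('Z'). Output: "Z"
Token 2: literal('O'). Output: "ZO"
Token 3: backref(off=2, len=1). Copied 'Z' from pos 0. Output: "ZOZ"
Token 4: literal('U'). Output: "ZOZU"
Token 5: backref(off=3, len=4) (overlapping!). Copied 'OZUO' from pos 1. Output: "ZOZUOZUO"
Token 6: backref(off=7, len=1). Copied 'O' from pos 1. Output: "ZOZUOZUOO"
Token 7: backref(off=2, len=1). Copied 'O' from pos 7. Output: "ZOZUOZUOOO"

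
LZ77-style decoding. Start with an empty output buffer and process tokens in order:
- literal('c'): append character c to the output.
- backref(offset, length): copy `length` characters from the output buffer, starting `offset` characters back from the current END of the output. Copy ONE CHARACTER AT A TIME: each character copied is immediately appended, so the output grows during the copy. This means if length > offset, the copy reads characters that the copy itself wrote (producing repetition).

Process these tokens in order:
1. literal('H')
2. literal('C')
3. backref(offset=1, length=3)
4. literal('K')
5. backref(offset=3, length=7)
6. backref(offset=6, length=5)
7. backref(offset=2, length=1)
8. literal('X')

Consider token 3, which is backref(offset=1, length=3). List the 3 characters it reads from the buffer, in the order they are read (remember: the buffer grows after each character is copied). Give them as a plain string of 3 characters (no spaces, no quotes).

Token 1: literal('H'). Output: "H"
Token 2: literal('C'). Output: "HC"
Token 3: backref(off=1, len=3). Buffer before: "HC" (len 2)
  byte 1: read out[1]='C', append. Buffer now: "HCC"
  byte 2: read out[2]='C', append. Buffer now: "HCCC"
  byte 3: read out[3]='C', append. Buffer now: "HCCCC"

Answer: CCC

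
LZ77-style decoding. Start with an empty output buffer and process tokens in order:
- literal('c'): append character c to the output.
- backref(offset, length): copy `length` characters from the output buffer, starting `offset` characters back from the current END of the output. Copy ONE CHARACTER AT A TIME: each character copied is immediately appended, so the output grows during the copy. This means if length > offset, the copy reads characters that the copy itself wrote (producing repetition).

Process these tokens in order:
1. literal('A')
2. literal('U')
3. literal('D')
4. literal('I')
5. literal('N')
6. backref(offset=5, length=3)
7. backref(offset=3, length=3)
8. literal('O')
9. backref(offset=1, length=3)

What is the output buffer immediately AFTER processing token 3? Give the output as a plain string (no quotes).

Token 1: literal('A'). Output: "A"
Token 2: literal('U'). Output: "AU"
Token 3: literal('D'). Output: "AUD"

Answer: AUD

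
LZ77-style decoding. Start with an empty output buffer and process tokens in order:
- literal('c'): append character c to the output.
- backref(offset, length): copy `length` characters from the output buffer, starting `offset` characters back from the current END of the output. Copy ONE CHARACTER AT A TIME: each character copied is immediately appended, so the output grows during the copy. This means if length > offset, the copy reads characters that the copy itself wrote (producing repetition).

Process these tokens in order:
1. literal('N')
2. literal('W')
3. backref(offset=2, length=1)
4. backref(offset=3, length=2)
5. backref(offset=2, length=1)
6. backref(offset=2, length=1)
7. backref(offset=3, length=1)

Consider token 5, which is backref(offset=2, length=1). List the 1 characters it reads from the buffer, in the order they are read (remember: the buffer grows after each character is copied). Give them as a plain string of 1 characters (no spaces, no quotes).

Token 1: literal('N'). Output: "N"
Token 2: literal('W'). Output: "NW"
Token 3: backref(off=2, len=1). Copied 'N' from pos 0. Output: "NWN"
Token 4: backref(off=3, len=2). Copied 'NW' from pos 0. Output: "NWNNW"
Token 5: backref(off=2, len=1). Buffer before: "NWNNW" (len 5)
  byte 1: read out[3]='N', append. Buffer now: "NWNNWN"

Answer: N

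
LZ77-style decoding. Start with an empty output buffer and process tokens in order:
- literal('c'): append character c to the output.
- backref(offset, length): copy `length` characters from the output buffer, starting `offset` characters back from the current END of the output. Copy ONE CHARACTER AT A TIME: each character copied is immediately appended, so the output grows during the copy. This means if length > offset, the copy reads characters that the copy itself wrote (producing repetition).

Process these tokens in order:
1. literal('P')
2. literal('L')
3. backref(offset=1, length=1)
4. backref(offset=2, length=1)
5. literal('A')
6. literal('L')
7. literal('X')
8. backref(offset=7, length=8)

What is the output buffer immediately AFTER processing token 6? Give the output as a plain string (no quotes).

Token 1: literal('P'). Output: "P"
Token 2: literal('L'). Output: "PL"
Token 3: backref(off=1, len=1). Copied 'L' from pos 1. Output: "PLL"
Token 4: backref(off=2, len=1). Copied 'L' from pos 1. Output: "PLLL"
Token 5: literal('A'). Output: "PLLLA"
Token 6: literal('L'). Output: "PLLLAL"

Answer: PLLLAL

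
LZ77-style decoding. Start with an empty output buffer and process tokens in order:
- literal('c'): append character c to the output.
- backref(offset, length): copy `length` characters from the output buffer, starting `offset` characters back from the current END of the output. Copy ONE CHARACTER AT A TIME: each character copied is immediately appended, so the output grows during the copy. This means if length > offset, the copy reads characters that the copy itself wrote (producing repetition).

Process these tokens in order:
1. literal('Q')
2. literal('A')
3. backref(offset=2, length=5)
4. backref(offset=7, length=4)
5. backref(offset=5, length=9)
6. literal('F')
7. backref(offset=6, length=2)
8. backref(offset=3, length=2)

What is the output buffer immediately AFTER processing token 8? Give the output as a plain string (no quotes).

Token 1: literal('Q'). Output: "Q"
Token 2: literal('A'). Output: "QA"
Token 3: backref(off=2, len=5) (overlapping!). Copied 'QAQAQ' from pos 0. Output: "QAQAQAQ"
Token 4: backref(off=7, len=4). Copied 'QAQA' from pos 0. Output: "QAQAQAQQAQA"
Token 5: backref(off=5, len=9) (overlapping!). Copied 'QQAQAQQAQ' from pos 6. Output: "QAQAQAQQAQAQQAQAQQAQ"
Token 6: literal('F'). Output: "QAQAQAQQAQAQQAQAQQAQF"
Token 7: backref(off=6, len=2). Copied 'AQ' from pos 15. Output: "QAQAQAQQAQAQQAQAQQAQFAQ"
Token 8: backref(off=3, len=2). Copied 'FA' from pos 20. Output: "QAQAQAQQAQAQQAQAQQAQFAQFA"

Answer: QAQAQAQQAQAQQAQAQQAQFAQFA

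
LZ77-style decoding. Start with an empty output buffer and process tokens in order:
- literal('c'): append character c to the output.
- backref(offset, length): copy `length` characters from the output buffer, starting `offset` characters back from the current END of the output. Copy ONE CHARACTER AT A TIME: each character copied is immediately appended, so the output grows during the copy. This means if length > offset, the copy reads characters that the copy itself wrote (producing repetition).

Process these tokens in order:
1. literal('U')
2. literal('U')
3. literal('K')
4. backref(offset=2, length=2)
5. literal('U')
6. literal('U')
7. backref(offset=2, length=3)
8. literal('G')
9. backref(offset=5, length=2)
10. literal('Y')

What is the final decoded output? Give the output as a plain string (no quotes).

Answer: UUKUKUUUUUGUUY

Derivation:
Token 1: literal('U'). Output: "U"
Token 2: literal('U'). Output: "UU"
Token 3: literal('K'). Output: "UUK"
Token 4: backref(off=2, len=2). Copied 'UK' from pos 1. Output: "UUKUK"
Token 5: literal('U'). Output: "UUKUKU"
Token 6: literal('U'). Output: "UUKUKUU"
Token 7: backref(off=2, len=3) (overlapping!). Copied 'UUU' from pos 5. Output: "UUKUKUUUUU"
Token 8: literal('G'). Output: "UUKUKUUUUUG"
Token 9: backref(off=5, len=2). Copied 'UU' from pos 6. Output: "UUKUKUUUUUGUU"
Token 10: literal('Y'). Output: "UUKUKUUUUUGUUY"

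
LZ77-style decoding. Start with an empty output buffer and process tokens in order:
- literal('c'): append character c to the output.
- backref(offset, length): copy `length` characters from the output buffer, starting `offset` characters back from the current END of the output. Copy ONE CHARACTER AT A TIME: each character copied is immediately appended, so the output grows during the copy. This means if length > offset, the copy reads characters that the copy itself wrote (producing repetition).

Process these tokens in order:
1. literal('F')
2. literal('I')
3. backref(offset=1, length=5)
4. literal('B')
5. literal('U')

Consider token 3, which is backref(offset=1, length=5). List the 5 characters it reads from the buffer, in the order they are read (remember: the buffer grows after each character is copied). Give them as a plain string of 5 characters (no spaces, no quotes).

Answer: IIIII

Derivation:
Token 1: literal('F'). Output: "F"
Token 2: literal('I'). Output: "FI"
Token 3: backref(off=1, len=5). Buffer before: "FI" (len 2)
  byte 1: read out[1]='I', append. Buffer now: "FII"
  byte 2: read out[2]='I', append. Buffer now: "FIII"
  byte 3: read out[3]='I', append. Buffer now: "FIIII"
  byte 4: read out[4]='I', append. Buffer now: "FIIIII"
  byte 5: read out[5]='I', append. Buffer now: "FIIIIII"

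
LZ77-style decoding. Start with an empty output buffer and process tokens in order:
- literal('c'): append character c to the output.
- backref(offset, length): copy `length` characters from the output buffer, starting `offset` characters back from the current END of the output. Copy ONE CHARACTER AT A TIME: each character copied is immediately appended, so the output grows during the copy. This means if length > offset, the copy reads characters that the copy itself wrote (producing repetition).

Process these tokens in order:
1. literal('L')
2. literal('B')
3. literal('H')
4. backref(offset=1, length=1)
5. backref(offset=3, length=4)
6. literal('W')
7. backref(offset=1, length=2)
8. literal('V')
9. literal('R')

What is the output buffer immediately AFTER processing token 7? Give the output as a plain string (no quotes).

Token 1: literal('L'). Output: "L"
Token 2: literal('B'). Output: "LB"
Token 3: literal('H'). Output: "LBH"
Token 4: backref(off=1, len=1). Copied 'H' from pos 2. Output: "LBHH"
Token 5: backref(off=3, len=4) (overlapping!). Copied 'BHHB' from pos 1. Output: "LBHHBHHB"
Token 6: literal('W'). Output: "LBHHBHHBW"
Token 7: backref(off=1, len=2) (overlapping!). Copied 'WW' from pos 8. Output: "LBHHBHHBWWW"

Answer: LBHHBHHBWWW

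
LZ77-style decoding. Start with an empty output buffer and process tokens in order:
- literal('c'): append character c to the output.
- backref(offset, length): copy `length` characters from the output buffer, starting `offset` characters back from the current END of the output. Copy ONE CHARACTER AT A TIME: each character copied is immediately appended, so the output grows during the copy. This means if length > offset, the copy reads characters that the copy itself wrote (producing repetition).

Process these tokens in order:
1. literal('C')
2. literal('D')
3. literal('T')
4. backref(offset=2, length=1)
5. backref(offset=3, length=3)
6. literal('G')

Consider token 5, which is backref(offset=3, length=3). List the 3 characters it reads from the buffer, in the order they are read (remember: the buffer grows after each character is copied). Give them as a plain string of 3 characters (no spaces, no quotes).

Token 1: literal('C'). Output: "C"
Token 2: literal('D'). Output: "CD"
Token 3: literal('T'). Output: "CDT"
Token 4: backref(off=2, len=1). Copied 'D' from pos 1. Output: "CDTD"
Token 5: backref(off=3, len=3). Buffer before: "CDTD" (len 4)
  byte 1: read out[1]='D', append. Buffer now: "CDTDD"
  byte 2: read out[2]='T', append. Buffer now: "CDTDDT"
  byte 3: read out[3]='D', append. Buffer now: "CDTDDTD"

Answer: DTD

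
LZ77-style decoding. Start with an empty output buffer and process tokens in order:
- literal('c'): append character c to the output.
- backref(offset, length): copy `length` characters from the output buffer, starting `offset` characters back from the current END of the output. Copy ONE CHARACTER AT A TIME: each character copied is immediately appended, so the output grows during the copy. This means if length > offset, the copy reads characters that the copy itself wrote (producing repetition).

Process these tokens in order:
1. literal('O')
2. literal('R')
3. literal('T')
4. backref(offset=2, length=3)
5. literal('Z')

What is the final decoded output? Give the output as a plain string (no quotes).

Token 1: literal('O'). Output: "O"
Token 2: literal('R'). Output: "OR"
Token 3: literal('T'). Output: "ORT"
Token 4: backref(off=2, len=3) (overlapping!). Copied 'RTR' from pos 1. Output: "ORTRTR"
Token 5: literal('Z'). Output: "ORTRTRZ"

Answer: ORTRTRZ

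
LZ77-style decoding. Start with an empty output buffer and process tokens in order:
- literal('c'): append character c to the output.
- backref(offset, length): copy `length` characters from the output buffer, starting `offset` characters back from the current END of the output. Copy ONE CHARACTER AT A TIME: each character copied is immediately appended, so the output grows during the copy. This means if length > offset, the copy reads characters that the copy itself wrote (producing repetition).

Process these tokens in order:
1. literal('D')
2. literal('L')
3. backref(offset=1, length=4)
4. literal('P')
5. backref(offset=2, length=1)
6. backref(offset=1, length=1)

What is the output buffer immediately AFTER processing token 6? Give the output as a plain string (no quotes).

Token 1: literal('D'). Output: "D"
Token 2: literal('L'). Output: "DL"
Token 3: backref(off=1, len=4) (overlapping!). Copied 'LLLL' from pos 1. Output: "DLLLLL"
Token 4: literal('P'). Output: "DLLLLLP"
Token 5: backref(off=2, len=1). Copied 'L' from pos 5. Output: "DLLLLLPL"
Token 6: backref(off=1, len=1). Copied 'L' from pos 7. Output: "DLLLLLPLL"

Answer: DLLLLLPLL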